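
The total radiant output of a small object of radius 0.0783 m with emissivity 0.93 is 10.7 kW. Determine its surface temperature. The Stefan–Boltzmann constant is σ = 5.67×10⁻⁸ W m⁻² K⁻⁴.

A = 4πr² = 4π × (0.0783)² = 0.0770 m².
From P = εσAT⁴, T = (P / εσA)^(1/4) = (10700 / (0.93 × 5.67×10⁻⁸ × 0.0770))^(1/4).
T = (2.63×10^12)^(1/4) = 1270 K.

T ≈ 1270 K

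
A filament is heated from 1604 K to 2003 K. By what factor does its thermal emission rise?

P ∝ T⁴, so the ratio is (2003/1604)⁴ = (1.249)⁴ = 2.43.

ratio ≈ 2.43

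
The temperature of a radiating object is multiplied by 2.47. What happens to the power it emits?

factor ≈ 37.2

P ∝ T⁴, so the power scales as (2.47)⁴ = 37.2.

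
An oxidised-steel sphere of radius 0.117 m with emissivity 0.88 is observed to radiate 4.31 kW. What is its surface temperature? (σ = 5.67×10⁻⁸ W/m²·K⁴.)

A = 4πr² = 4π × (0.117)² = 0.172 m².
From P = εσAT⁴, T = (P / εσA)^(1/4) = (4310 / (0.88 × 5.67×10⁻⁸ × 0.172))^(1/4).
T = (5.02×10^11)^(1/4) = 842 K.

T ≈ 842 K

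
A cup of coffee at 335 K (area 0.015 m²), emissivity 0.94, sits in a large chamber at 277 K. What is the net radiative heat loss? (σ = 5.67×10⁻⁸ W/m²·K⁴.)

Q = εσA(T⁴ − T_s⁴). T⁴ − T_s⁴ = (335)⁴ − (277)⁴ = 1.26×10^10 − 5.89×10^9 = 6.71×10^9 K⁴.
Q = 0.94 × 5.67×10⁻⁸ × 0.0150 × 6.71×10^9 = 5.36 W.

Q ≈ 5.36 W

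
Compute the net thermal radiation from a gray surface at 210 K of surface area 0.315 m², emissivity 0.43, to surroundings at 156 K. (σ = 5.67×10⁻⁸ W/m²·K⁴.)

Q ≈ 10.4 W

Q = εσA(T⁴ − T_s⁴). T⁴ − T_s⁴ = (210)⁴ − (156)⁴ = 1.94×10^9 − 5.92×10^8 = 1.35×10^9 K⁴.
Q = 0.43 × 5.67×10⁻⁸ × 0.315 × 1.35×10^9 = 10.4 W.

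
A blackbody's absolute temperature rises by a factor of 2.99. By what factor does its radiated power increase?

factor ≈ 79.9

P ∝ T⁴, so the power scales as (2.99)⁴ = 79.9.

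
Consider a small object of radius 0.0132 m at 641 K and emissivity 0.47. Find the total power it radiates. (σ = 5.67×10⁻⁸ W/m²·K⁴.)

A = 4πr² = 4π × (0.0132)² = 2.19×10^-3 m².
P = εσAT⁴ = 0.47 × 5.67×10⁻⁸ × 2.19×10^-3 × (641)⁴ = 0.47 × 5.67×10⁻⁸ × 2.19×10^-3 × 1.69×10^11.
P = 9.85 W.

P ≈ 9.85 W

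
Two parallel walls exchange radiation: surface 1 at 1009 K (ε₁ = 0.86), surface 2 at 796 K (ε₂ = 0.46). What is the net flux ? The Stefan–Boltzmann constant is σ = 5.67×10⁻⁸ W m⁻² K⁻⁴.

For two large parallel gray plates, q = σ(T₁⁴ − T₂⁴) / (1/ε₁ + 1/ε₂ − 1).
1/ε₁ + 1/ε₂ − 1 = 1/0.86 + 1/0.46 − 1 = 2.337.
T₁⁴ − T₂⁴ = 1.04×10^12 − 4.01×10^11 = 6.35×10^11 K⁴.
q = 5.67×10⁻⁸ × 6.35×10^11 / 2.337 = 15400 W/m².

q ≈ 15400 W/m²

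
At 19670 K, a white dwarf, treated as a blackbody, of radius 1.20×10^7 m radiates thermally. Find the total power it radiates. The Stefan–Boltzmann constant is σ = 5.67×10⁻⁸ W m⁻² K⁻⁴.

P ≈ 1.54×10^25 W

A = 4πr² = 4π × (1.20×10^7)² = 1.81×10^15 m².
P = σAT⁴ = 5.67×10⁻⁸ × 1.81×10^15 × (19670)⁴ = 5.67×10⁻⁸ × 1.81×10^15 × 1.50×10^17.
P = 1.54×10^25 W.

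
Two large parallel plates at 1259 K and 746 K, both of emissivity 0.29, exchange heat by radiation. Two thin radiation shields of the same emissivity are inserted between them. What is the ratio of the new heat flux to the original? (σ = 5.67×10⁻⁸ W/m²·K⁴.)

With N identical shields there are N+1 = 3 gaps in series, each with the same radiative resistance, so the flux falls to 1/(N+1) of its unshielded value.

ratio ≈ 0.333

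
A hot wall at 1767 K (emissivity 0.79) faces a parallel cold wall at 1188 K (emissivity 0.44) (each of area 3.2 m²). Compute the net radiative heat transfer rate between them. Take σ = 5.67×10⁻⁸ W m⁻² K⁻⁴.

For two large parallel gray plates, q = σ(T₁⁴ − T₂⁴) / (1/ε₁ + 1/ε₂ − 1).
1/ε₁ + 1/ε₂ − 1 = 1/0.79 + 1/0.44 − 1 = 2.539.
T₁⁴ − T₂⁴ = 9.75×10^12 − 1.99×10^12 = 7.76×10^12 K⁴.
q = 5.67×10⁻⁸ × 7.76×10^12 / 2.539 = 1.73×10^5 W/m².
Q = q·A = 1.73×10^5 × 3.2 = 5.54×10^5 W.

Q ≈ 5.54×10^5 W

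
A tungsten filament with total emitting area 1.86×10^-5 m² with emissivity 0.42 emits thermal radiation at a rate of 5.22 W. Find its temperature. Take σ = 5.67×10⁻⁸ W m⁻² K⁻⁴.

T ≈ 1850 K

From P = εσAT⁴, T = (P / εσA)^(1/4) = (5.22 / (0.42 × 5.67×10⁻⁸ × 1.86×10^-5))^(1/4).
T = (1.18×10^13)^(1/4) = 1850 K.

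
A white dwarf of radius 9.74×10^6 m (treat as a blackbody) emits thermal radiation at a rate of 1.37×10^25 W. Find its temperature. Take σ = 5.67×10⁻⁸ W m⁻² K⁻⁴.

T ≈ 21200 K

A = 4πr² = 4π × (9.74×10^6)² = 1.19×10^15 m².
From P = σAT⁴, T = (P / σA)^(1/4) = (1.37×10^25 / (5.67×10⁻⁸ × 1.19×10^15))^(1/4).
T = (2.03×10^17)^(1/4) = 21200 K.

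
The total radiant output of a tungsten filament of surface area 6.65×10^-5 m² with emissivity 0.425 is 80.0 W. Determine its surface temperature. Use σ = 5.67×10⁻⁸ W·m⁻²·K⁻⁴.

From P = εσAT⁴, T = (P / εσA)^(1/4) = (80.0 / (0.425 × 5.67×10⁻⁸ × 6.65×10^-5))^(1/4).
T = (4.99×10^13)^(1/4) = 2660 K.

T ≈ 2660 K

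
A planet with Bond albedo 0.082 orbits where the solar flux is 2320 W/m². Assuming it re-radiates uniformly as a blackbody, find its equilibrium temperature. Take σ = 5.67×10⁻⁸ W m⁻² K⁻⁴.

T ≈ 311 K

Power absorbed = (1−a)S·πR²; power emitted = 4πR²σT⁴. Equating and cancelling πR²:
T = ((1−a)S / 4σ)^(1/4) = (2130 / (4 × 5.67×10⁻⁸))^(1/4) = (9.39×10^9)^(1/4).
T = 311 K.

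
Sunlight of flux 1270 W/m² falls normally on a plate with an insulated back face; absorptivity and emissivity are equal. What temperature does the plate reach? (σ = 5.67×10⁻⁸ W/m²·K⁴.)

T ≈ 387 K

Absorbed flux αS = emitted flux εσT⁴ (one radiating face); with α = ε, T = (S/σ)^(1/4).
T = (1270 / 5.67×10⁻⁸)^(1/4) = (2.24×10^10)^(1/4).
T = 387 K.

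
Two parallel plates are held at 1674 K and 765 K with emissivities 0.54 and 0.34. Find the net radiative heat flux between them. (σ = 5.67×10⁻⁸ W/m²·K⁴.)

For two large parallel gray plates, q = σ(T₁⁴ − T₂⁴) / (1/ε₁ + 1/ε₂ − 1).
1/ε₁ + 1/ε₂ − 1 = 1/0.54 + 1/0.34 − 1 = 3.793.
T₁⁴ − T₂⁴ = 7.85×10^12 − 3.42×10^11 = 7.51×10^12 K⁴.
q = 5.67×10⁻⁸ × 7.51×10^12 / 3.793 = 1.12×10^5 W/m².

q ≈ 1.12×10^5 W/m²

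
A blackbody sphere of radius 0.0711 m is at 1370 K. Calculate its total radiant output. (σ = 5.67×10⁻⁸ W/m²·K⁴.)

P ≈ 12700 W

A = 4πr² = 4π × (0.0711)² = 0.0635 m².
P = σAT⁴ = 5.67×10⁻⁸ × 0.0635 × (1370)⁴ = 5.67×10⁻⁸ × 0.0635 × 3.52×10^12.
P = 12700 W.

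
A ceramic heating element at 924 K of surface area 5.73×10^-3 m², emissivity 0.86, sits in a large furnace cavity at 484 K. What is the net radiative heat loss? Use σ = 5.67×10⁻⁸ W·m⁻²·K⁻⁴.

Q = εσA(T⁴ − T_s⁴). T⁴ − T_s⁴ = (924)⁴ − (484)⁴ = 7.29×10^11 − 5.49×10^10 = 6.74×10^11 K⁴.
Q = 0.86 × 5.67×10⁻⁸ × 5.73×10^-3 × 6.74×10^11 = 188 W.

Q ≈ 188 W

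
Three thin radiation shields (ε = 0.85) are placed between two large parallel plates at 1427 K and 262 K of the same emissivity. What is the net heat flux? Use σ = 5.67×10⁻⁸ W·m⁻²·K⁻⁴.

Each of the 4 gaps contributes resistance (2/ε − 1) = 2/0.85 − 1 = 1.353; total = 5.412.
q = σ(T₁⁴ − T₂⁴) / 5.412 = 5.67×10⁻⁸ × 4.14×10^12 / 5.412 = 43400 W/m².

q ≈ 43400 W/m²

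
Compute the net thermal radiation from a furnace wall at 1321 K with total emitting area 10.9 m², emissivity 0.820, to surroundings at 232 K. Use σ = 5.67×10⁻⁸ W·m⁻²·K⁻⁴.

Q = εσA(T⁴ − T_s⁴). T⁴ − T_s⁴ = (1321)⁴ − (232)⁴ = 3.05×10^12 − 2.90×10^9 = 3.04×10^12 K⁴.
Q = 0.820 × 5.67×10⁻⁸ × 10.9 × 3.04×10^12 = 1.54×10^6 W.

Q ≈ 1.54×10^6 W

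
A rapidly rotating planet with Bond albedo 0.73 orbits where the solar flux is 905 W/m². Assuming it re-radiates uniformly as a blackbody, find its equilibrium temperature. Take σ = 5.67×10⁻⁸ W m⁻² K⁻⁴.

T ≈ 181 K

Power absorbed = (1−a)S·πR²; power emitted = 4πR²σT⁴. Equating and cancelling πR²:
T = ((1−a)S / 4σ)^(1/4) = (244 / (4 × 5.67×10⁻⁸))^(1/4) = (1.08×10^9)^(1/4).
T = 181 K.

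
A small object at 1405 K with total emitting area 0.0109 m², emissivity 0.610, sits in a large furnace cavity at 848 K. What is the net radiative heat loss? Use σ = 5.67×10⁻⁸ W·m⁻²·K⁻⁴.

Q ≈ 1270 W

Q = εσA(T⁴ − T_s⁴). T⁴ − T_s⁴ = (1405)⁴ − (848)⁴ = 3.90×10^12 − 5.17×10^11 = 3.38×10^12 K⁴.
Q = 0.610 × 5.67×10⁻⁸ × 0.0109 × 3.38×10^12 = 1270 W.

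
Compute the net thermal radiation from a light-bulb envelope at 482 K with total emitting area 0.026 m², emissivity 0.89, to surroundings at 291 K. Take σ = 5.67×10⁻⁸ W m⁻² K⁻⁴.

Q ≈ 61.4 W

Q = εσA(T⁴ − T_s⁴). T⁴ − T_s⁴ = (482)⁴ − (291)⁴ = 5.40×10^10 − 7.17×10^9 = 4.68×10^10 K⁴.
Q = 0.89 × 5.67×10⁻⁸ × 0.0260 × 4.68×10^10 = 61.4 W.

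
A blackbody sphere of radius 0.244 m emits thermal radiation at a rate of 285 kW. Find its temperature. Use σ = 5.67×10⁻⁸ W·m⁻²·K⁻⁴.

A = 4πr² = 4π × (0.244)² = 0.748 m².
From P = σAT⁴, T = (P / σA)^(1/4) = (2.85×10^5 / (5.67×10⁻⁸ × 0.748))^(1/4).
T = (6.72×10^12)^(1/4) = 1610 K.

T ≈ 1610 K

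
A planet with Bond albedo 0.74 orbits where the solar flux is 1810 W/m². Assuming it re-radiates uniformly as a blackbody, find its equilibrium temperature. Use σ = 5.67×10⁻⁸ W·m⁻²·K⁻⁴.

Power absorbed = (1−a)S·πR²; power emitted = 4πR²σT⁴. Equating and cancelling πR²:
T = ((1−a)S / 4σ)^(1/4) = (471 / (4 × 5.67×10⁻⁸))^(1/4) = (2.07×10^9)^(1/4).
T = 213 K.

T ≈ 213 K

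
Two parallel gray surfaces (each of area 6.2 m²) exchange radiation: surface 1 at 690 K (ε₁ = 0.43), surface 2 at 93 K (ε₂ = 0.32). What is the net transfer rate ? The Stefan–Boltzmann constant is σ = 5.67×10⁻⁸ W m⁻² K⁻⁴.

Q ≈ 17900 W

For two large parallel gray plates, q = σ(T₁⁴ − T₂⁴) / (1/ε₁ + 1/ε₂ − 1).
1/ε₁ + 1/ε₂ − 1 = 1/0.43 + 1/0.32 − 1 = 4.451.
T₁⁴ − T₂⁴ = 2.27×10^11 − 7.48×10^7 = 2.27×10^11 K⁴.
q = 5.67×10⁻⁸ × 2.27×10^11 / 4.451 = 2890 W/m².
Q = q·A = 2890 × 6.2 = 17900 W.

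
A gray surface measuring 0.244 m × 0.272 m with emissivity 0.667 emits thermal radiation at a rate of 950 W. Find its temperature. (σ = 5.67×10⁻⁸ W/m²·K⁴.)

T ≈ 784 K

A = 0.244 × 0.272 = 0.0664 m².
From P = εσAT⁴, T = (P / εσA)^(1/4) = (950 / (0.667 × 5.67×10⁻⁸ × 0.0664))^(1/4).
T = (3.78×10^11)^(1/4) = 784 K.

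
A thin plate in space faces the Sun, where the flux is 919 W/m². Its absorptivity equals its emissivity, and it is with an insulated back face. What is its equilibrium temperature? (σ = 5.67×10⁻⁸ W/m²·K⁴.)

T ≈ 357 K

Absorbed flux αS = emitted flux εσT⁴ (one radiating face); with α = ε, T = (S/σ)^(1/4).
T = (919 / 5.67×10⁻⁸)^(1/4) = (1.62×10^10)^(1/4).
T = 357 K.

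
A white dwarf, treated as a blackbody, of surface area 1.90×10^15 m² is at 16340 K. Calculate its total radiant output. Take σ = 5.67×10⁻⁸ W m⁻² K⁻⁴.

P ≈ 7.68×10^24 W

P = σAT⁴ = 5.67×10⁻⁸ × 1.90×10^15 × (16340)⁴ = 5.67×10⁻⁸ × 1.90×10^15 × 7.13×10^16.
P = 7.68×10^24 W.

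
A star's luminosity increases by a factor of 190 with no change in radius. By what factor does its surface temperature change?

P ∝ T⁴ ⇒ T ∝ P^(1/4), so T scales by (190)^(1/4) = 3.71.

factor ≈ 3.71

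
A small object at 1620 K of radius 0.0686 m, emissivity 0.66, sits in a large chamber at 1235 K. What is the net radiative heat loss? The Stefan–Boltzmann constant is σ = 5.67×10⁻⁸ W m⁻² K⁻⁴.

A = 4πr² = 4π × (0.0686)² = 0.0591 m².
Q = εσA(T⁴ − T_s⁴). T⁴ − T_s⁴ = (1620)⁴ − (1235)⁴ = 6.89×10^12 − 2.33×10^12 = 4.56×10^12 K⁴.
Q = 0.66 × 5.67×10⁻⁸ × 0.0591 × 4.56×10^12 = 10100 W.

Q ≈ 10100 W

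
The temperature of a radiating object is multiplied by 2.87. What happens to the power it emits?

factor ≈ 67.8

P ∝ T⁴, so the power scales as (2.87)⁴ = 67.8.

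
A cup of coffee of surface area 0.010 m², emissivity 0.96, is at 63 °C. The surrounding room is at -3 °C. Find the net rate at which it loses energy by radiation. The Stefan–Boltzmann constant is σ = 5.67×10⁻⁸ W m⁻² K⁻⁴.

Convert: 63 °C = 336 K; -3 °C = 270 K.
Q = εσA(T⁴ − T_s⁴). T⁴ − T_s⁴ = (336)⁴ − (270)⁴ = 1.27×10^10 − 5.31×10^9 = 7.43×10^9 K⁴.
Q = 0.96 × 5.67×10⁻⁸ × 0.0100 × 7.43×10^9 = 4.04 W.

Q ≈ 4.04 W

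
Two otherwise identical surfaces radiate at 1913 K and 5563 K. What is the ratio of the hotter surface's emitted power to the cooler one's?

ratio ≈ 71.5

P ∝ T⁴, so the ratio is (5563/1913)⁴ = (2.908)⁴ = 71.5.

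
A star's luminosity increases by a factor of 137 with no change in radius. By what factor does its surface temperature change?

factor ≈ 3.42

P ∝ T⁴ ⇒ T ∝ P^(1/4), so T scales by (137)^(1/4) = 3.42.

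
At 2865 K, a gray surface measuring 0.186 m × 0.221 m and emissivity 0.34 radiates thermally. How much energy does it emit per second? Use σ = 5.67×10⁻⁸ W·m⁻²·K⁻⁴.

A = 0.186 × 0.221 = 0.0411 m².
Stefan–Boltzmann: P = εσAT⁴ = 0.34 × 5.67×10⁻⁸ × 0.0411 × (2865)⁴ = 0.34 × 5.67×10⁻⁸ × 0.0411 × 6.74×10^13.
P = 53400 W.

P ≈ 53400 W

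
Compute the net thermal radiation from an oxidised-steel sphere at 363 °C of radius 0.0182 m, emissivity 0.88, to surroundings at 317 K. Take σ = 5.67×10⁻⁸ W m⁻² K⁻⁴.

Q ≈ 31.9 W

A = 4πr² = 4π × (0.0182)² = 4.16×10^-3 m².
Convert: 363 °C = 636 K.
Q = εσA(T⁴ − T_s⁴). T⁴ − T_s⁴ = (636)⁴ − (317)⁴ = 1.64×10^11 − 1.01×10^10 = 1.54×10^11 K⁴.
Q = 0.88 × 5.67×10⁻⁸ × 4.16×10^-3 × 1.54×10^11 = 31.9 W.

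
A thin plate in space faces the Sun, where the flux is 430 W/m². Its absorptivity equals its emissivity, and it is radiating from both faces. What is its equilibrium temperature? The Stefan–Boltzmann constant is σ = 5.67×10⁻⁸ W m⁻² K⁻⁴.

T ≈ 248 K

Absorbed flux αS = emitted flux 2εσT⁴ per unit area; with α = ε this gives T = (S/2σ)^(1/4).
T = (430 / (2 × 5.67×10⁻⁸))^(1/4) = (3.79×10^9)^(1/4).
T = 248 K.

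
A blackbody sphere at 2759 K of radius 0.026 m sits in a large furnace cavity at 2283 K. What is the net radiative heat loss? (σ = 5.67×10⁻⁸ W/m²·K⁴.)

A = 4πr² = 4π × (0.026)² = 8.49×10^-3 m².
Q = σA(T⁴ − T_s⁴). T⁴ − T_s⁴ = (2759)⁴ − (2283)⁴ = 5.79×10^13 − 2.72×10^13 = 3.08×10^13 K⁴.
Q = 5.67×10⁻⁸ × 8.49×10^-3 × 3.08×10^13 = 14800 W.

Q ≈ 14800 W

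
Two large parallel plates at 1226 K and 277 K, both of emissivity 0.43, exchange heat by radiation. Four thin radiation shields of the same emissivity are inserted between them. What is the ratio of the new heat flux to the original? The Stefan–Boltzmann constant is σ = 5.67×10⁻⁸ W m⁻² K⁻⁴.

With N identical shields there are N+1 = 5 gaps in series, each with the same radiative resistance, so the flux falls to 1/(N+1) of its unshielded value.

ratio ≈ 0.200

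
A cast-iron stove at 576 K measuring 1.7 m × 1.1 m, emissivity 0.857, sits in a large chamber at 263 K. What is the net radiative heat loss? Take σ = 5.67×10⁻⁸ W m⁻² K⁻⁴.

Q ≈ 9570 W

A = 1.7 × 1.1 = 1.87 m².
Q = εσA(T⁴ − T_s⁴). T⁴ − T_s⁴ = (576)⁴ − (263)⁴ = 1.10×10^11 − 4.78×10^9 = 1.05×10^11 K⁴.
Q = 0.857 × 5.67×10⁻⁸ × 1.87 × 1.05×10^11 = 9570 W.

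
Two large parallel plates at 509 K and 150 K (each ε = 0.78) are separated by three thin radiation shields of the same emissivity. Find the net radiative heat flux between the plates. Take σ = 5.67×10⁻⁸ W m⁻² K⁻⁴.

q ≈ 604 W/m²

Each of the 4 gaps contributes resistance (2/ε − 1) = 2/0.78 − 1 = 1.564; total = 6.256.
q = σ(T₁⁴ − T₂⁴) / 6.256 = 5.67×10⁻⁸ × 6.66×10^10 / 6.256 = 604 W/m².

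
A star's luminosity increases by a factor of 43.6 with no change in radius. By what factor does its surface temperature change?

factor ≈ 2.57

P ∝ T⁴ ⇒ T ∝ P^(1/4), so T scales by (43.6)^(1/4) = 2.57.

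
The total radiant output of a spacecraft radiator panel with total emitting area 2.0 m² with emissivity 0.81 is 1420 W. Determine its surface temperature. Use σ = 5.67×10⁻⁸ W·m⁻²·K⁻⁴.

T ≈ 353 K

From P = εσAT⁴, T = (P / εσA)^(1/4) = (1420 / (0.81 × 5.67×10⁻⁸ × 2.00))^(1/4).
T = (1.55×10^10)^(1/4) = 353 K.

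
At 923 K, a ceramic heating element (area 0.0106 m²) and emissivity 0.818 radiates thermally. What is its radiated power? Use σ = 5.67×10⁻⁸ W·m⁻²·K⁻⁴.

P = εσAT⁴ = 0.818 × 5.67×10⁻⁸ × 0.0106 × (923)⁴ = 0.818 × 5.67×10⁻⁸ × 0.0106 × 7.26×10^11.
P = 357 W.

P ≈ 357 W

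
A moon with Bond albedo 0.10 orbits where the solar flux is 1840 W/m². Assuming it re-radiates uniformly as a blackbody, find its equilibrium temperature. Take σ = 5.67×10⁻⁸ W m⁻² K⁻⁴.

T ≈ 292 K

Power absorbed = (1−a)S·πR²; power emitted = 4πR²σT⁴. Equating and cancelling πR²:
T = ((1−a)S / 4σ)^(1/4) = (1660 / (4 × 5.67×10⁻⁸))^(1/4) = (7.30×10^9)^(1/4).
T = 292 K.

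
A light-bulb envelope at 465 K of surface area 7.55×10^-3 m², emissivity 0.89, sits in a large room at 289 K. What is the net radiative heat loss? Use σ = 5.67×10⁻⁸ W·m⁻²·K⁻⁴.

Q = εσA(T⁴ − T_s⁴). T⁴ − T_s⁴ = (465)⁴ − (289)⁴ = 4.68×10^10 − 6.98×10^9 = 3.98×10^10 K⁴.
Q = 0.89 × 5.67×10⁻⁸ × 7.55×10^-3 × 3.98×10^10 = 15.2 W.

Q ≈ 15.2 W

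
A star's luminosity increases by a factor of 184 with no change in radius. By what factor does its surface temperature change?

P ∝ T⁴ ⇒ T ∝ P^(1/4), so T scales by (184)^(1/4) = 3.68.

factor ≈ 3.68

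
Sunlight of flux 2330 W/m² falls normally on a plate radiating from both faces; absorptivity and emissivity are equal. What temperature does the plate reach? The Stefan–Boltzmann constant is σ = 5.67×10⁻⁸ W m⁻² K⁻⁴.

T ≈ 379 K

Absorbed flux αS = emitted flux 2εσT⁴ per unit area; with α = ε this gives T = (S/2σ)^(1/4).
T = (2330 / (2 × 5.67×10⁻⁸))^(1/4) = (2.05×10^10)^(1/4).
T = 379 K.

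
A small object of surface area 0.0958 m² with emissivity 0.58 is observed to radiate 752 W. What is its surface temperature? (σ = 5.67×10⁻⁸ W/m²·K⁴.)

T ≈ 699 K

From P = εσAT⁴, T = (P / εσA)^(1/4) = (752 / (0.58 × 5.67×10⁻⁸ × 0.0958))^(1/4).
T = (2.39×10^11)^(1/4) = 699 K.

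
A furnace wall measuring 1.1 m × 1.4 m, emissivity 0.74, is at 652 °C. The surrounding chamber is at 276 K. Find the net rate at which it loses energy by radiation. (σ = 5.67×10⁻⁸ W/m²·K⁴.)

A = 1.1 × 1.4 = 1.54 m².
Convert: 652 °C = 925 K.
Q = εσA(T⁴ − T_s⁴). T⁴ − T_s⁴ = (925)⁴ − (276)⁴ = 7.32×10^11 − 5.80×10^9 = 7.26×10^11 K⁴.
Q = 0.74 × 5.67×10⁻⁸ × 1.54 × 7.26×10^11 = 46900 W.

Q ≈ 46900 W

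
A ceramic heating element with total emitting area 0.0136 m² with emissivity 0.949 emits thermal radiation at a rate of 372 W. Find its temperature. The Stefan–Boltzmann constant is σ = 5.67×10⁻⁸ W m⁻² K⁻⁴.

From P = εσAT⁴, T = (P / εσA)^(1/4) = (372 / (0.949 × 5.67×10⁻⁸ × 0.0136))^(1/4).
T = (5.08×10^11)^(1/4) = 844 K.

T ≈ 844 K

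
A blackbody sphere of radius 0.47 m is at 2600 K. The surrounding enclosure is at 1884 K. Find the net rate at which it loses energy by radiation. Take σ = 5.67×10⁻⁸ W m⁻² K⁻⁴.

Q ≈ 5.21×10^6 W

A = 4πr² = 4π × (0.47)² = 2.78 m².
Q = σA(T⁴ − T_s⁴). T⁴ − T_s⁴ = (2600)⁴ − (1884)⁴ = 4.57×10^13 − 1.26×10^13 = 3.31×10^13 K⁴.
Q = 5.67×10⁻⁸ × 2.78 × 3.31×10^13 = 5.21×10^6 W.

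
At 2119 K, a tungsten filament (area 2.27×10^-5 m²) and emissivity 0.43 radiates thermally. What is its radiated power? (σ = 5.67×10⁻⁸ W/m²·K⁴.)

P = εσAT⁴ = 0.43 × 5.67×10⁻⁸ × 2.27×10^-5 × (2119)⁴ = 0.43 × 5.67×10⁻⁸ × 2.27×10^-5 × 2.02×10^13.
P = 11.2 W.

P ≈ 11.2 W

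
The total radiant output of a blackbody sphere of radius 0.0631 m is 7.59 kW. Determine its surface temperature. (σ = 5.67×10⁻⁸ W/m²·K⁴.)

T ≈ 1280 K

A = 4πr² = 4π × (0.0631)² = 0.0500 m².
From P = σAT⁴, T = (P / σA)^(1/4) = (7590 / (5.67×10⁻⁸ × 0.0500))^(1/4).
T = (2.68×10^12)^(1/4) = 1280 K.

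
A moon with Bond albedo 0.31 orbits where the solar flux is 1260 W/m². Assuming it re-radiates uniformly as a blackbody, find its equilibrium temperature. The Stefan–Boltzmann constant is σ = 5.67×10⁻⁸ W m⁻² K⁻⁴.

T ≈ 249 K

Power absorbed = (1−a)S·πR²; power emitted = 4πR²σT⁴. Equating and cancelling πR²:
T = ((1−a)S / 4σ)^(1/4) = (869 / (4 × 5.67×10⁻⁸))^(1/4) = (3.83×10^9)^(1/4).
T = 249 K.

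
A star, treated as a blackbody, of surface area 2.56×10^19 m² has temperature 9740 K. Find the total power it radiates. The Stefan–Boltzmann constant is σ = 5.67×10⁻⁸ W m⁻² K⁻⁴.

P ≈ 1.31×10^28 W

P = σAT⁴ = 5.67×10⁻⁸ × 2.56×10^19 × (9740)⁴ = 5.67×10⁻⁸ × 2.56×10^19 × 9.00×10^15.
P = 1.31×10^28 W.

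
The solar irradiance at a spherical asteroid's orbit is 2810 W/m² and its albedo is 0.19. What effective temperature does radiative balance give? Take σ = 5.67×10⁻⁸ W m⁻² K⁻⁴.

T ≈ 317 K

Power absorbed = (1−a)S·πR²; power emitted = 4πR²σT⁴. Equating and cancelling πR²:
T = ((1−a)S / 4σ)^(1/4) = (2280 / (4 × 5.67×10⁻⁸))^(1/4) = (1.00×10^10)^(1/4).
T = 317 K.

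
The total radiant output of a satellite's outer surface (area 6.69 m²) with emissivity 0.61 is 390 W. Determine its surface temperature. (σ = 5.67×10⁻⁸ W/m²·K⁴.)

From P = εσAT⁴, T = (P / εσA)^(1/4) = (390 / (0.61 × 5.67×10⁻⁸ × 6.69))^(1/4).
T = (1.69×10^9)^(1/4) = 203 K.

T ≈ 203 K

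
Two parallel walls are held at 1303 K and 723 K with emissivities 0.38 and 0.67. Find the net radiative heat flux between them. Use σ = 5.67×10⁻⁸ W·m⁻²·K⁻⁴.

For two large parallel gray plates, q = σ(T₁⁴ − T₂⁴) / (1/ε₁ + 1/ε₂ − 1).
1/ε₁ + 1/ε₂ − 1 = 1/0.38 + 1/0.67 − 1 = 3.124.
T₁⁴ − T₂⁴ = 2.88×10^12 − 2.73×10^11 = 2.61×10^12 K⁴.
q = 5.67×10⁻⁸ × 2.61×10^12 / 3.124 = 47400 W/m².

q ≈ 47400 W/m²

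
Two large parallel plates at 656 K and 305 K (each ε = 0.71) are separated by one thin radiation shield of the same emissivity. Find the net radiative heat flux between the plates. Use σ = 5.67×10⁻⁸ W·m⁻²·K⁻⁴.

Each of the 2 gaps contributes resistance (2/ε − 1) = 2/0.71 − 1 = 1.817; total = 3.634.
q = σ(T₁⁴ − T₂⁴) / 3.634 = 5.67×10⁻⁸ × 1.77×10^11 / 3.634 = 2750 W/m².

q ≈ 2750 W/m²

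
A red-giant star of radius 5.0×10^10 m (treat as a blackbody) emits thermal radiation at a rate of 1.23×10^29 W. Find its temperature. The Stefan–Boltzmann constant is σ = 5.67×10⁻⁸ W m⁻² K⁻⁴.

A = 4πr² = 4π × (5.0×10^10)² = 3.14×10^22 m².
From P = σAT⁴, T = (P / σA)^(1/4) = (1.23×10^29 / (5.67×10⁻⁸ × 3.14×10^22))^(1/4).
T = (6.91×10^13)^(1/4) = 2880 K.

T ≈ 2880 K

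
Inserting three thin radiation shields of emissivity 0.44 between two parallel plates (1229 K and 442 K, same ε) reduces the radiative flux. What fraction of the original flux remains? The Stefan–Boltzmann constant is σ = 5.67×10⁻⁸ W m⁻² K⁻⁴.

ratio ≈ 0.250

With N identical shields there are N+1 = 4 gaps in series, each with the same radiative resistance, so the flux falls to 1/(N+1) of its unshielded value.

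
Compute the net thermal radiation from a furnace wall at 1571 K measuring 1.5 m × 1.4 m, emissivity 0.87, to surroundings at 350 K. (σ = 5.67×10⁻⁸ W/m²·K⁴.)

A = 1.5 × 1.4 = 2.10 m².
Q = εσA(T⁴ − T_s⁴). T⁴ − T_s⁴ = (1571)⁴ − (350)⁴ = 6.09×10^12 − 1.50×10^10 = 6.08×10^12 K⁴.
Q = 0.87 × 5.67×10⁻⁸ × 2.10 × 6.08×10^12 = 6.29×10^5 W.

Q ≈ 6.29×10^5 W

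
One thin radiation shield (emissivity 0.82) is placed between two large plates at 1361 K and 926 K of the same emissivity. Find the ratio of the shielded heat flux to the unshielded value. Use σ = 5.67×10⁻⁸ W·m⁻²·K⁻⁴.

ratio ≈ 0.500

With N identical shields there are N+1 = 2 gaps in series, each with the same radiative resistance, so the flux falls to 1/(N+1) of its unshielded value.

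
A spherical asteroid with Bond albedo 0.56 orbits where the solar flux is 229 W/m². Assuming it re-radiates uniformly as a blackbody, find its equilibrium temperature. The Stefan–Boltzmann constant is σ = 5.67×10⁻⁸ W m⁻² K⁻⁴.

T ≈ 145 K

Power absorbed = (1−a)S·πR²; power emitted = 4πR²σT⁴. Equating and cancelling πR²:
T = ((1−a)S / 4σ)^(1/4) = (101 / (4 × 5.67×10⁻⁸))^(1/4) = (4.44×10^8)^(1/4).
T = 145 K.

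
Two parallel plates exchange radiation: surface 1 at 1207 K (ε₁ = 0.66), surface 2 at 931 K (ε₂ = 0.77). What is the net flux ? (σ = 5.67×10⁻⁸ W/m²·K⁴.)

For two large parallel gray plates, q = σ(T₁⁴ − T₂⁴) / (1/ε₁ + 1/ε₂ − 1).
1/ε₁ + 1/ε₂ − 1 = 1/0.66 + 1/0.77 − 1 = 1.814.
T₁⁴ − T₂⁴ = 2.12×10^12 − 7.51×10^11 = 1.37×10^12 K⁴.
q = 5.67×10⁻⁸ × 1.37×10^12 / 1.814 = 42900 W/m².

q ≈ 42900 W/m²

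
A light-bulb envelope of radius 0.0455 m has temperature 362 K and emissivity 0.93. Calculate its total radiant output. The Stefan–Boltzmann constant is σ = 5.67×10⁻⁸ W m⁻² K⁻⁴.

A = 4πr² = 4π × (0.0455)² = 0.0260 m².
Stefan–Boltzmann: P = εσAT⁴ = 0.93 × 5.67×10⁻⁸ × 0.0260 × (362)⁴ = 0.93 × 5.67×10⁻⁸ × 0.0260 × 1.72×10^10.
P = 23.6 W.

P ≈ 23.6 W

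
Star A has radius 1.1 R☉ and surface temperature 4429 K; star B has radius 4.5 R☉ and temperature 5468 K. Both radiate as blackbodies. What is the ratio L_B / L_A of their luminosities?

L = 4πR²σT⁴ ∝ R²T⁴, so L_B/L_A = (4.5/1.1)² × (5468/4429)⁴ = 16.7 × 2.32 = 38.9.

L_B/L_A ≈ 38.9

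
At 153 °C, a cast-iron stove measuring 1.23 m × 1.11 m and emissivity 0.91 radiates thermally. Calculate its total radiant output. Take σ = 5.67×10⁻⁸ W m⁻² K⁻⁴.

P ≈ 2320 W

A = 1.23 × 1.11 = 1.37 m².
153 °C = 426 K.
Stefan–Boltzmann: P = εσAT⁴ = 0.91 × 5.67×10⁻⁸ × 1.37 × (426)⁴ = 0.91 × 5.67×10⁻⁸ × 1.37 × 3.29×10^10.
P = 2320 W.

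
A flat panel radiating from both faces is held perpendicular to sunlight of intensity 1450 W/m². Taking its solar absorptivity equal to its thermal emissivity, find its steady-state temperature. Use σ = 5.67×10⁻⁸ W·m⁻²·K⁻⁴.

Absorbed flux αS = emitted flux 2εσT⁴ per unit area; with α = ε this gives T = (S/2σ)^(1/4).
T = (1450 / (2 × 5.67×10⁻⁸))^(1/4) = (1.28×10^10)^(1/4).
T = 336 K.

T ≈ 336 K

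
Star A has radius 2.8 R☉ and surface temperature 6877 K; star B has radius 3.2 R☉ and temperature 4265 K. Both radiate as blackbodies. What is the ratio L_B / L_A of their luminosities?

L_B/L_A ≈ 0.193

L = 4πR²σT⁴ ∝ R²T⁴, so L_B/L_A = (3.2/2.8)² × (4265/6877)⁴ = 1.31 × 0.148 = 0.193.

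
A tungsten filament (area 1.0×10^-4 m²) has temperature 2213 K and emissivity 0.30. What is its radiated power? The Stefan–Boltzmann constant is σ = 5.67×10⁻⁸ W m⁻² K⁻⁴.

P ≈ 40.8 W

P = εσAT⁴ = 0.30 × 5.67×10⁻⁸ × 1.00×10^-4 × (2213)⁴ = 0.30 × 5.67×10⁻⁸ × 1.00×10^-4 × 2.40×10^13.
P = 40.8 W.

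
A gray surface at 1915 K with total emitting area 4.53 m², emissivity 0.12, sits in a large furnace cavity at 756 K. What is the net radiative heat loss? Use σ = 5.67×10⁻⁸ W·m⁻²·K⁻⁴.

Q = εσA(T⁴ − T_s⁴). T⁴ − T_s⁴ = (1915)⁴ − (756)⁴ = 1.34×10^13 − 3.27×10^11 = 1.31×10^13 K⁴.
Q = 0.12 × 5.67×10⁻⁸ × 4.53 × 1.31×10^13 = 4.04×10^5 W.

Q ≈ 4.04×10^5 W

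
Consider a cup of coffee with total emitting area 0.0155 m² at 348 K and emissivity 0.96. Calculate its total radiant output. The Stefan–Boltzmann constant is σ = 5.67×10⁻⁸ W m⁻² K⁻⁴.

P = εσAT⁴ = 0.96 × 5.67×10⁻⁸ × 0.0155 × (348)⁴ = 0.96 × 5.67×10⁻⁸ × 0.0155 × 1.47×10^10.
P = 12.4 W.

P ≈ 12.4 W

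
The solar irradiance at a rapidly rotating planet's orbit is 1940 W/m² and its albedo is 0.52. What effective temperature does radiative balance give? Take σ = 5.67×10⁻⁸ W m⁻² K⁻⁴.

Power absorbed = (1−a)S·πR²; power emitted = 4πR²σT⁴. Equating and cancelling πR²:
T = ((1−a)S / 4σ)^(1/4) = (931 / (4 × 5.67×10⁻⁸))^(1/4) = (4.11×10^9)^(1/4).
T = 253 K.

T ≈ 253 K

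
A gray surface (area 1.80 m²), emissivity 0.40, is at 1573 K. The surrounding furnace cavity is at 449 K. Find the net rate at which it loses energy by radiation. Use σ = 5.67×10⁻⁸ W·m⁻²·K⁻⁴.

Q = εσA(T⁴ − T_s⁴). T⁴ − T_s⁴ = (1573)⁴ − (449)⁴ = 6.12×10^12 − 4.06×10^10 = 6.08×10^12 K⁴.
Q = 0.40 × 5.67×10⁻⁸ × 1.80 × 6.08×10^12 = 2.48×10^5 W.

Q ≈ 2.48×10^5 W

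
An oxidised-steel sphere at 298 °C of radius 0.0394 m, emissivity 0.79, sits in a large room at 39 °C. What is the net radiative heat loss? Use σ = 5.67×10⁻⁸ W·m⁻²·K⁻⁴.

A = 4πr² = 4π × (0.0394)² = 0.0195 m².
Convert: 298 °C = 571 K; 39 °C = 312 K.
Q = εσA(T⁴ − T_s⁴). T⁴ − T_s⁴ = (571)⁴ − (312)⁴ = 1.06×10^11 − 9.48×10^9 = 9.68×10^10 K⁴.
Q = 0.79 × 5.67×10⁻⁸ × 0.0195 × 9.68×10^10 = 84.6 W.

Q ≈ 84.6 W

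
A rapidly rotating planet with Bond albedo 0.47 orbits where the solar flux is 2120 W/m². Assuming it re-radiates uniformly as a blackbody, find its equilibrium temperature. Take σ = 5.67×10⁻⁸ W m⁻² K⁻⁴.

Power absorbed = (1−a)S·πR²; power emitted = 4πR²σT⁴. Equating and cancelling πR²:
T = ((1−a)S / 4σ)^(1/4) = (1120 / (4 × 5.67×10⁻⁸))^(1/4) = (4.95×10^9)^(1/4).
T = 265 K.

T ≈ 265 K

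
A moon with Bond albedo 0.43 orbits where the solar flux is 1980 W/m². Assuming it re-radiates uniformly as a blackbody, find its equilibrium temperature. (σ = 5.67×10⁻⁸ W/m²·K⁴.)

Power absorbed = (1−a)S·πR²; power emitted = 4πR²σT⁴. Equating and cancelling πR²:
T = ((1−a)S / 4σ)^(1/4) = (1130 / (4 × 5.67×10⁻⁸))^(1/4) = (4.98×10^9)^(1/4).
T = 266 K.

T ≈ 266 K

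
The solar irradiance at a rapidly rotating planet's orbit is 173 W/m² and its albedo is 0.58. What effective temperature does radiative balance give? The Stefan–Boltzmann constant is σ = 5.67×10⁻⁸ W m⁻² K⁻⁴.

T ≈ 134 K

Power absorbed = (1−a)S·πR²; power emitted = 4πR²σT⁴. Equating and cancelling πR²:
T = ((1−a)S / 4σ)^(1/4) = (72.7 / (4 × 5.67×10⁻⁸))^(1/4) = (3.20×10^8)^(1/4).
T = 134 K.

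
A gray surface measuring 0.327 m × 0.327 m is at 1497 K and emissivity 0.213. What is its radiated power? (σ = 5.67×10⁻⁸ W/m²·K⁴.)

A = 0.327 × 0.327 = 0.107 m².
Stefan–Boltzmann: P = εσAT⁴ = 0.213 × 5.67×10⁻⁸ × 0.107 × (1497)⁴ = 0.213 × 5.67×10⁻⁸ × 0.107 × 5.02×10^12.
P = 6490 W.

P ≈ 6490 W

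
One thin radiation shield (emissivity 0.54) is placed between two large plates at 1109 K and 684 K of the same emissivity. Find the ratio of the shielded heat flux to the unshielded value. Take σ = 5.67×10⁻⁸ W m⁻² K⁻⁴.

ratio ≈ 0.500

With N identical shields there are N+1 = 2 gaps in series, each with the same radiative resistance, so the flux falls to 1/(N+1) of its unshielded value.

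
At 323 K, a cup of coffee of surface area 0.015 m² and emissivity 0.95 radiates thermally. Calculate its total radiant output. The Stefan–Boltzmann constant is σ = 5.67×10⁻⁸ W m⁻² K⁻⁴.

Stefan–Boltzmann: P = εσAT⁴ = 0.95 × 5.67×10⁻⁸ × 0.0150 × (323)⁴ = 0.95 × 5.67×10⁻⁸ × 0.0150 × 1.09×10^10.
P = 8.79 W.

P ≈ 8.79 W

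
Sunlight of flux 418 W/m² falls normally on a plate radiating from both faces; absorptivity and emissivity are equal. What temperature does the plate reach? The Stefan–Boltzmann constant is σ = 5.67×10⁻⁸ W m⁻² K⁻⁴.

Absorbed flux αS = emitted flux 2εσT⁴ per unit area; with α = ε this gives T = (S/2σ)^(1/4).
T = (418 / (2 × 5.67×10⁻⁸))^(1/4) = (3.69×10^9)^(1/4).
T = 246 K.

T ≈ 246 K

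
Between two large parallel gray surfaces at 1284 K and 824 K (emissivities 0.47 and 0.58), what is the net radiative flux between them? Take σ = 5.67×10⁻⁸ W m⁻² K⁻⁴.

For two large parallel gray plates, q = σ(T₁⁴ − T₂⁴) / (1/ε₁ + 1/ε₂ − 1).
1/ε₁ + 1/ε₂ − 1 = 1/0.47 + 1/0.58 − 1 = 2.852.
T₁⁴ − T₂⁴ = 2.72×10^12 − 4.61×10^11 = 2.26×10^12 K⁴.
q = 5.67×10⁻⁸ × 2.26×10^12 / 2.852 = 44900 W/m².

q ≈ 44900 W/m²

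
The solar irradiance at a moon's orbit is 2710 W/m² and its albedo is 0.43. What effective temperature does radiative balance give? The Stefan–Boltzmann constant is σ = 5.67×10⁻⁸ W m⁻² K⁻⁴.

T ≈ 287 K

Power absorbed = (1−a)S·πR²; power emitted = 4πR²σT⁴. Equating and cancelling πR²:
T = ((1−a)S / 4σ)^(1/4) = (1540 / (4 × 5.67×10⁻⁸))^(1/4) = (6.81×10^9)^(1/4).
T = 287 K.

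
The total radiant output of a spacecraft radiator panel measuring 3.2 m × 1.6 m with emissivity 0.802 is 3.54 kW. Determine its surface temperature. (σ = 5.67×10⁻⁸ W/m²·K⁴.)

A = 3.2 × 1.6 = 5.12 m².
From P = εσAT⁴, T = (P / εσA)^(1/4) = (3540 / (0.802 × 5.67×10⁻⁸ × 5.12))^(1/4).
T = (1.52×10^10)^(1/4) = 351 K.

T ≈ 351 K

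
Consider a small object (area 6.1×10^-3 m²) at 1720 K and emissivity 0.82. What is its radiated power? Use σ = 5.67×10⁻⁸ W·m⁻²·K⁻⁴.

P = εσAT⁴ = 0.82 × 5.67×10⁻⁸ × 6.10×10^-3 × (1720)⁴ = 0.82 × 5.67×10⁻⁸ × 6.10×10^-3 × 8.75×10^12.
P = 2480 W.

P ≈ 2480 W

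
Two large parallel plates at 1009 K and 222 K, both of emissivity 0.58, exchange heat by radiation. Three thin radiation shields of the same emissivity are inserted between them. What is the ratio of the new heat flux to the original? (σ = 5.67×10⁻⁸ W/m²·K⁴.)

With N identical shields there are N+1 = 4 gaps in series, each with the same radiative resistance, so the flux falls to 1/(N+1) of its unshielded value.

ratio ≈ 0.250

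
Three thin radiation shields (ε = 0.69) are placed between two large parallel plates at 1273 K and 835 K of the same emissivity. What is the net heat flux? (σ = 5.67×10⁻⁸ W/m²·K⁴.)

q ≈ 16000 W/m²

Each of the 4 gaps contributes resistance (2/ε − 1) = 2/0.69 − 1 = 1.899; total = 7.594.
q = σ(T₁⁴ − T₂⁴) / 7.594 = 5.67×10⁻⁸ × 2.14×10^12 / 7.594 = 16000 W/m².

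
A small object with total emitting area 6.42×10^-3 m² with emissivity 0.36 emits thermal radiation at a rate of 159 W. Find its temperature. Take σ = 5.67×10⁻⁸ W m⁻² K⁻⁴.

From P = εσAT⁴, T = (P / εσA)^(1/4) = (159 / (0.36 × 5.67×10⁻⁸ × 6.42×10^-3))^(1/4).
T = (1.21×10^12)^(1/4) = 1050 K.

T ≈ 1050 K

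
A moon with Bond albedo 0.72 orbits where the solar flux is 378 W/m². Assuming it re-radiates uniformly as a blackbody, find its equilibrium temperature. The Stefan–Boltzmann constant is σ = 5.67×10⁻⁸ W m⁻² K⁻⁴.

Power absorbed = (1−a)S·πR²; power emitted = 4πR²σT⁴. Equating and cancelling πR²:
T = ((1−a)S / 4σ)^(1/4) = (106 / (4 × 5.67×10⁻⁸))^(1/4) = (4.67×10^8)^(1/4).
T = 147 K.

T ≈ 147 K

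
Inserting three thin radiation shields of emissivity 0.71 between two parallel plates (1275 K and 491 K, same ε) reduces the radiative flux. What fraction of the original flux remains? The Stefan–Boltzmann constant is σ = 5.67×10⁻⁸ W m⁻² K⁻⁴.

ratio ≈ 0.250

With N identical shields there are N+1 = 4 gaps in series, each with the same radiative resistance, so the flux falls to 1/(N+1) of its unshielded value.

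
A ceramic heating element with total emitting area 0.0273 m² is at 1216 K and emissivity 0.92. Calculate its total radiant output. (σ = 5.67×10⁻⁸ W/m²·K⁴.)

P = εσAT⁴ = 0.92 × 5.67×10⁻⁸ × 0.0273 × (1216)⁴ = 0.92 × 5.67×10⁻⁸ × 0.0273 × 2.19×10^12.
P = 3110 W.

P ≈ 3110 W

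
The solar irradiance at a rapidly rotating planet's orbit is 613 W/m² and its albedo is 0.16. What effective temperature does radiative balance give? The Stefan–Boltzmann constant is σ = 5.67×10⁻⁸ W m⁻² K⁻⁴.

Power absorbed = (1−a)S·πR²; power emitted = 4πR²σT⁴. Equating and cancelling πR²:
T = ((1−a)S / 4σ)^(1/4) = (515 / (4 × 5.67×10⁻⁸))^(1/4) = (2.27×10^9)^(1/4).
T = 218 K.

T ≈ 218 K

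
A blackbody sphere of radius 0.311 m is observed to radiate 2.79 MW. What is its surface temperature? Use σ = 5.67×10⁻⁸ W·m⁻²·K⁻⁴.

A = 4πr² = 4π × (0.311)² = 1.22 m².
From P = σAT⁴, T = (P / σA)^(1/4) = (2.79×10^6 / (5.67×10⁻⁸ × 1.22))^(1/4).
T = (4.05×10^13)^(1/4) = 2520 K.

T ≈ 2520 K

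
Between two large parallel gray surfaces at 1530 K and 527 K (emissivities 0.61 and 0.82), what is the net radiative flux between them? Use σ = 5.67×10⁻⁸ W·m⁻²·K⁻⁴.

For two large parallel gray plates, q = σ(T₁⁴ − T₂⁴) / (1/ε₁ + 1/ε₂ − 1).
1/ε₁ + 1/ε₂ − 1 = 1/0.61 + 1/0.82 − 1 = 1.859.
T₁⁴ − T₂⁴ = 5.48×10^12 − 7.71×10^10 = 5.40×10^12 K⁴.
q = 5.67×10⁻⁸ × 5.40×10^12 / 1.859 = 1.65×10^5 W/m².

q ≈ 1.65×10^5 W/m²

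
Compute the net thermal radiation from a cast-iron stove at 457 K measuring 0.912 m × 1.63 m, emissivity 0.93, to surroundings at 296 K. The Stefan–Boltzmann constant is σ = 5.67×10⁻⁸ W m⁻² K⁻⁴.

A = 0.912 × 1.63 = 1.49 m².
Q = εσA(T⁴ − T_s⁴). T⁴ − T_s⁴ = (457)⁴ − (296)⁴ = 4.36×10^10 − 7.68×10^9 = 3.59×10^10 K⁴.
Q = 0.93 × 5.67×10⁻⁸ × 1.49 × 3.59×10^10 = 2820 W.

Q ≈ 2820 W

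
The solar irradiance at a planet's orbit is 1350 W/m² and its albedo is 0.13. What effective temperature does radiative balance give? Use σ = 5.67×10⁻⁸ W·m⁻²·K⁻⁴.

T ≈ 268 K

Power absorbed = (1−a)S·πR²; power emitted = 4πR²σT⁴. Equating and cancelling πR²:
T = ((1−a)S / 4σ)^(1/4) = (1170 / (4 × 5.67×10⁻⁸))^(1/4) = (5.18×10^9)^(1/4).
T = 268 K.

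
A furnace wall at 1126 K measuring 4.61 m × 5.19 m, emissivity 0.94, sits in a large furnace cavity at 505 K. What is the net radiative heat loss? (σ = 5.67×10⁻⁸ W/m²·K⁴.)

Q ≈ 1.97×10^6 W

A = 4.61 × 5.19 = 23.9 m².
Q = εσA(T⁴ − T_s⁴). T⁴ − T_s⁴ = (1126)⁴ − (505)⁴ = 1.61×10^12 − 6.50×10^10 = 1.54×10^12 K⁴.
Q = 0.94 × 5.67×10⁻⁸ × 23.9 × 1.54×10^12 = 1.97×10^6 W.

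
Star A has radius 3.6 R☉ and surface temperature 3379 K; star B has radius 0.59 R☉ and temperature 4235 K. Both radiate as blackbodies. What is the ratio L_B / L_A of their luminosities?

L_B/L_A ≈ 0.0663

L = 4πR²σT⁴ ∝ R²T⁴, so L_B/L_A = (0.59/3.6)² × (4235/3379)⁴ = 0.0269 × 2.47 = 0.0663.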